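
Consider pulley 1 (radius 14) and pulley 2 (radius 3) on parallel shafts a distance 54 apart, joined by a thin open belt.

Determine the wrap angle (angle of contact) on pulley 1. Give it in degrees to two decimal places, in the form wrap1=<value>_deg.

wrap1=203.51_deg

open belt: β = asin((r2−r1)/C) = asin(-11/54) = -11.7536°
wrap1 = π − 2β = 203.5073°
wrap2 = π + 2β = 156.4927°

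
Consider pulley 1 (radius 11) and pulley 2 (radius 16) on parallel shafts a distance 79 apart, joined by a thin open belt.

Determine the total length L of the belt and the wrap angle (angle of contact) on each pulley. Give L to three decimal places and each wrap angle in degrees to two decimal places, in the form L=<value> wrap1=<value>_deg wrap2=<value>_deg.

L=243.140 wrap1=172.74_deg wrap2=187.26_deg

open belt: β = asin((r2−r1)/C) = asin(5/79) = 3.6287°
wrap1 = π − 2β = 172.7425°
wrap2 = π + 2β = 187.2575°
tangent length = C·cosβ = 78.8416
L = r1·wrap1 + r2·wrap2 + 2·C·cosβ = 11·3.0149 + 16·3.2683 + 2·78.8416 = 243.1396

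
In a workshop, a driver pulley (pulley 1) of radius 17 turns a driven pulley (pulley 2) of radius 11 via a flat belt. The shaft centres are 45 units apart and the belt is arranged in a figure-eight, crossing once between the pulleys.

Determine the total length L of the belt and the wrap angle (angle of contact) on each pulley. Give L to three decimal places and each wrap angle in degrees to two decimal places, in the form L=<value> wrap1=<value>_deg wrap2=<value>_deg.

crossed belt: β = asin((r1+r2)/C) = asin(28/45) = 38.4786°
wrap1 = wrap2 = π + 2β = 256.9572°
tangent length = C·cosβ = 35.2278
L = (r1+r2)·wrap + 2·C·cosβ = 28·4.4847 + 2·35.2278 = 196.0286

L=196.029 wrap1=256.96_deg wrap2=256.96_deg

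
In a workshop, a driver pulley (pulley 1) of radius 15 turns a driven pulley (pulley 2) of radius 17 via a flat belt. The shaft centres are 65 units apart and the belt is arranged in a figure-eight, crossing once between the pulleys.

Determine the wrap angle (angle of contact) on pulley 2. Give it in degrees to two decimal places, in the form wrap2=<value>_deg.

crossed belt: β = asin((r1+r2)/C) = asin(32/65) = 29.4924°
wrap1 = wrap2 = π + 2β = 238.9847°

wrap2=238.98_deg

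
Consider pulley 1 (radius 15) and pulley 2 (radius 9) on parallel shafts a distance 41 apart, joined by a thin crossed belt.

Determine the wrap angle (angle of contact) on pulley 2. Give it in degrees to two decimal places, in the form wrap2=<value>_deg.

crossed belt: β = asin((r1+r2)/C) = asin(24/41) = 35.8288°
wrap1 = wrap2 = π + 2β = 251.6577°

wrap2=251.66_deg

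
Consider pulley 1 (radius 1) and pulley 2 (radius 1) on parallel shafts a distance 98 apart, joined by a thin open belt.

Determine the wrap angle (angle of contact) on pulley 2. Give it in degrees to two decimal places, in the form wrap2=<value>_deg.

wrap2=180.00_deg

open belt: β = asin((r2−r1)/C) = asin(0/98) = 0.0000°
wrap1 = π − 2β = 180.0000°
wrap2 = π + 2β = 180.0000°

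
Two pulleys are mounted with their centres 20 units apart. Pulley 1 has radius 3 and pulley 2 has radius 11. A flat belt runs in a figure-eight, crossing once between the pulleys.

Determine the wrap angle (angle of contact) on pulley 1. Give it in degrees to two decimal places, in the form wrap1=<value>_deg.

wrap1=268.85_deg

crossed belt: β = asin((r1+r2)/C) = asin(14/20) = 44.4270°
wrap1 = wrap2 = π + 2β = 268.8540°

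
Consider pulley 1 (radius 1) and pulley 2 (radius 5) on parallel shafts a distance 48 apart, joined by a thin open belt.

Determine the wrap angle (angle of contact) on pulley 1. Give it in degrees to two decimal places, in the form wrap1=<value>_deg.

wrap1=170.44_deg

open belt: β = asin((r2−r1)/C) = asin(4/48) = 4.7802°
wrap1 = π − 2β = 170.4396°
wrap2 = π + 2β = 189.5604°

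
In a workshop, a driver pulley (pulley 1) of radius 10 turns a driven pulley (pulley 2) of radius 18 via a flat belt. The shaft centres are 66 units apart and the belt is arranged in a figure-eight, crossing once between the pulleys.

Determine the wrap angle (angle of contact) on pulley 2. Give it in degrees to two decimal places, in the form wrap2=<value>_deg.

crossed belt: β = asin((r1+r2)/C) = asin(28/66) = 25.1027°
wrap1 = wrap2 = π + 2β = 230.2054°

wrap2=230.21_deg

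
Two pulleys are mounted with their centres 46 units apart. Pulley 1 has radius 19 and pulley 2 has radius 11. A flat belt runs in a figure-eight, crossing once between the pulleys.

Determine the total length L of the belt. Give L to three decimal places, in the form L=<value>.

L=206.617

crossed belt: β = asin((r1+r2)/C) = asin(30/46) = 40.7057°
wrap1 = wrap2 = π + 2β = 261.4114°
tangent length = C·cosβ = 34.8712
L = (r1+r2)·wrap + 2·C·cosβ = 30·4.5625 + 2·34.8712 = 206.6171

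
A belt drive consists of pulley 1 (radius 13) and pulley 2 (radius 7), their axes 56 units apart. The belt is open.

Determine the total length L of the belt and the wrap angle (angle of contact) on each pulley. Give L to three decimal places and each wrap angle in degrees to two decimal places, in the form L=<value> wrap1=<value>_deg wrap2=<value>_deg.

open belt: β = asin((r2−r1)/C) = asin(-6/56) = -6.1506°
wrap1 = π − 2β = 192.3013°
wrap2 = π + 2β = 167.6987°
tangent length = C·cosβ = 55.6776
L = r1·wrap1 + r2·wrap2 + 2·C·cosβ = 13·3.3563 + 7·2.9269 + 2·55.6776 = 175.4753

L=175.475 wrap1=192.30_deg wrap2=167.70_deg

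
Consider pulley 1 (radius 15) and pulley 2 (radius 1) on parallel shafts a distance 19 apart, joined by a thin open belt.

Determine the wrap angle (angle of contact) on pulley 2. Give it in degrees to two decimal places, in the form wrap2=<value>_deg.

wrap2=85.07_deg

open belt: β = asin((r2−r1)/C) = asin(-14/19) = -47.4631°
wrap1 = π − 2β = 274.9262°
wrap2 = π + 2β = 85.0738°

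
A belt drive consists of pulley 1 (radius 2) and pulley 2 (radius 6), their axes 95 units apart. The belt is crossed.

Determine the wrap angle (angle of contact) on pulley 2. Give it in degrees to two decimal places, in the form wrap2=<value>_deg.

crossed belt: β = asin((r1+r2)/C) = asin(8/95) = 4.8306°
wrap1 = wrap2 = π + 2β = 189.6613°

wrap2=189.66_deg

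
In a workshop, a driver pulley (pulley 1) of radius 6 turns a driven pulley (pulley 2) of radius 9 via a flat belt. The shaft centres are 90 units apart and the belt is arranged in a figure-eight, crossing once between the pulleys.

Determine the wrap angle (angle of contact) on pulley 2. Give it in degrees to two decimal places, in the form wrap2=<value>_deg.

crossed belt: β = asin((r1+r2)/C) = asin(15/90) = 9.5941°
wrap1 = wrap2 = π + 2β = 199.1881°

wrap2=199.19_deg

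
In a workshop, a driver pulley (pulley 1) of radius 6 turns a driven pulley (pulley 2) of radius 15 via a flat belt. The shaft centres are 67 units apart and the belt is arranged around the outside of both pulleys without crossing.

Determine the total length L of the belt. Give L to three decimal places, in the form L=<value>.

L=201.184

open belt: β = asin((r2−r1)/C) = asin(9/67) = 7.7198°
wrap1 = π − 2β = 164.5604°
wrap2 = π + 2β = 195.4396°
tangent length = C·cosβ = 66.3928
L = r1·wrap1 + r2·wrap2 + 2·C·cosβ = 6·2.8721 + 15·3.4111 + 2·66.3928 = 201.1842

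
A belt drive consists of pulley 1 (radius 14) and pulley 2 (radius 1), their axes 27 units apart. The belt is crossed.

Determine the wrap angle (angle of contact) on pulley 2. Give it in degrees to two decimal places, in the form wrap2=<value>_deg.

wrap2=247.50_deg

crossed belt: β = asin((r1+r2)/C) = asin(15/27) = 33.7490°
wrap1 = wrap2 = π + 2β = 247.4980°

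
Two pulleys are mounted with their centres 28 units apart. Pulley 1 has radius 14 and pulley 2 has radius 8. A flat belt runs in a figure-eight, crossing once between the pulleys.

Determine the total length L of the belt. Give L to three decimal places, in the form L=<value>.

crossed belt: β = asin((r1+r2)/C) = asin(22/28) = 51.7868°
wrap1 = wrap2 = π + 2β = 283.5736°
tangent length = C·cosβ = 17.3205
L = (r1+r2)·wrap + 2·C·cosβ = 22·4.9493 + 2·17.3205 = 143.5255

L=143.525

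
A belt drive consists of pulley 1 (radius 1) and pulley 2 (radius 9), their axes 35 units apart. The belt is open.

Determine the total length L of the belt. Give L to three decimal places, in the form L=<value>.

L=103.253

open belt: β = asin((r2−r1)/C) = asin(8/35) = 13.2130°
wrap1 = π − 2β = 153.5740°
wrap2 = π + 2β = 206.4260°
tangent length = C·cosβ = 34.0735
L = r1·wrap1 + r2·wrap2 + 2·C·cosβ = 1·2.6804 + 9·3.6028 + 2·34.0735 = 103.2526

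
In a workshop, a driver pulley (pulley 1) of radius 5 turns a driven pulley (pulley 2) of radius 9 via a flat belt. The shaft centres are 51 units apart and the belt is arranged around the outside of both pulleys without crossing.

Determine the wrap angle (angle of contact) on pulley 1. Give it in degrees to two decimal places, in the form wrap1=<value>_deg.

wrap1=171.00_deg

open belt: β = asin((r2−r1)/C) = asin(4/51) = 4.4984°
wrap1 = π − 2β = 171.0032°
wrap2 = π + 2β = 188.9968°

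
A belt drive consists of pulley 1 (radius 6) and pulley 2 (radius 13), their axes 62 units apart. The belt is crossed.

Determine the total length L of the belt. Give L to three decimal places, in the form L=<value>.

crossed belt: β = asin((r1+r2)/C) = asin(19/62) = 17.8455°
wrap1 = wrap2 = π + 2β = 215.6910°
tangent length = C·cosβ = 59.0169
L = (r1+r2)·wrap + 2·C·cosβ = 19·3.7645 + 2·59.0169 = 189.5597

L=189.560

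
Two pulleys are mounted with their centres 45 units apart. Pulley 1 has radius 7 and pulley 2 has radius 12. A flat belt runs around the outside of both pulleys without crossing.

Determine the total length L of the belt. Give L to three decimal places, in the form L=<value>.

L=150.246

open belt: β = asin((r2−r1)/C) = asin(5/45) = 6.3794°
wrap1 = π − 2β = 167.2413°
wrap2 = π + 2β = 192.7587°
tangent length = C·cosβ = 44.7214
L = r1·wrap1 + r2·wrap2 + 2·C·cosβ = 7·2.9189 + 12·3.3643 + 2·44.7214 = 150.2464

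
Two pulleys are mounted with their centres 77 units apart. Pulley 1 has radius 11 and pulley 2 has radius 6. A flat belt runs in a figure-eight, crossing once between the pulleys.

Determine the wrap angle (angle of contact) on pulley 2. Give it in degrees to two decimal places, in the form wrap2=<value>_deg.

wrap2=205.51_deg

crossed belt: β = asin((r1+r2)/C) = asin(17/77) = 12.7548°
wrap1 = wrap2 = π + 2β = 205.5096°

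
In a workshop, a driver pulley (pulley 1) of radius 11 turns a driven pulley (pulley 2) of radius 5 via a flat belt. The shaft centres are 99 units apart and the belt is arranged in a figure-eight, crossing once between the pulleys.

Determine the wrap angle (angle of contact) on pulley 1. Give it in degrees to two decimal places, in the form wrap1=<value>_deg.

wrap1=198.60_deg

crossed belt: β = asin((r1+r2)/C) = asin(16/99) = 9.3007°
wrap1 = wrap2 = π + 2β = 198.6014°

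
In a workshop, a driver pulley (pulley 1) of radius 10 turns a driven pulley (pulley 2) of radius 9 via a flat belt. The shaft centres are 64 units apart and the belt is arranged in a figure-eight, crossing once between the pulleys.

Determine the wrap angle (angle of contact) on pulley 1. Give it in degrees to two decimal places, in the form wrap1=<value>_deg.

crossed belt: β = asin((r1+r2)/C) = asin(19/64) = 17.2700°
wrap1 = wrap2 = π + 2β = 214.5400°

wrap1=214.54_deg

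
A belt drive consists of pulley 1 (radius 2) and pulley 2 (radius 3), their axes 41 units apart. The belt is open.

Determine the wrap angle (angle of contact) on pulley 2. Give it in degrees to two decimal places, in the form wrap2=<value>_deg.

wrap2=182.80_deg

open belt: β = asin((r2−r1)/C) = asin(1/41) = 1.3976°
wrap1 = π − 2β = 177.2048°
wrap2 = π + 2β = 182.7952°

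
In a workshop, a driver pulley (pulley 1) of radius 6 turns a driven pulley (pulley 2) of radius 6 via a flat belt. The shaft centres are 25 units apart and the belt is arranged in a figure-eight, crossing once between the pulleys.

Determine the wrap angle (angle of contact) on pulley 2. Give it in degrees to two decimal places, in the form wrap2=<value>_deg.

wrap2=237.37_deg

crossed belt: β = asin((r1+r2)/C) = asin(12/25) = 28.6854°
wrap1 = wrap2 = π + 2β = 237.3708°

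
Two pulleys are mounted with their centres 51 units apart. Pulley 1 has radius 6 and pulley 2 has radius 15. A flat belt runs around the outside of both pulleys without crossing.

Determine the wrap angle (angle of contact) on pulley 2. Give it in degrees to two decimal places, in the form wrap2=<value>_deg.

open belt: β = asin((r2−r1)/C) = asin(9/51) = 10.1642°
wrap1 = π − 2β = 159.6715°
wrap2 = π + 2β = 200.3285°

wrap2=200.33_deg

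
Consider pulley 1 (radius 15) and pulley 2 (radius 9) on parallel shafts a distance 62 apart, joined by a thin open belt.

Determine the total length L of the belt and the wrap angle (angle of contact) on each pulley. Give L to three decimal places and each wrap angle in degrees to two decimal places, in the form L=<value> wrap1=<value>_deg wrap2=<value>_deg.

L=199.979 wrap1=191.11_deg wrap2=168.89_deg

open belt: β = asin((r2−r1)/C) = asin(-6/62) = -5.5534°
wrap1 = π − 2β = 191.1069°
wrap2 = π + 2β = 168.8931°
tangent length = C·cosβ = 61.7090
L = r1·wrap1 + r2·wrap2 + 2·C·cosβ = 15·3.3354 + 9·2.9477 + 2·61.7090 = 199.9793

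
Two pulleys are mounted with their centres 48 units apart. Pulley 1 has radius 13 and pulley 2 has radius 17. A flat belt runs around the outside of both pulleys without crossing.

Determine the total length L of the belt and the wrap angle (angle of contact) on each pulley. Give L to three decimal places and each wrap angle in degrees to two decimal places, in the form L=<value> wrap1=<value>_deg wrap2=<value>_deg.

L=190.581 wrap1=170.44_deg wrap2=189.56_deg

open belt: β = asin((r2−r1)/C) = asin(4/48) = 4.7802°
wrap1 = π − 2β = 170.4396°
wrap2 = π + 2β = 189.5604°
tangent length = C·cosβ = 47.8330
L = r1·wrap1 + r2·wrap2 + 2·C·cosβ = 13·2.9747 + 17·3.3085 + 2·47.8330 = 190.5813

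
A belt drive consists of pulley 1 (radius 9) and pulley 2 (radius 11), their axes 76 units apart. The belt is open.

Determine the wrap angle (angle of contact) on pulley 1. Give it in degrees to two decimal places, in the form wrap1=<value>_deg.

wrap1=176.98_deg

open belt: β = asin((r2−r1)/C) = asin(2/76) = 1.5080°
wrap1 = π − 2β = 176.9841°
wrap2 = π + 2β = 183.0159°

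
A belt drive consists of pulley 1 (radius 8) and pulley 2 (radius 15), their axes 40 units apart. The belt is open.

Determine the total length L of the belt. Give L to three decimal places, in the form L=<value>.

L=153.485

open belt: β = asin((r2−r1)/C) = asin(7/40) = 10.0787°
wrap1 = π − 2β = 159.8427°
wrap2 = π + 2β = 200.1573°
tangent length = C·cosβ = 39.3827
L = r1·wrap1 + r2·wrap2 + 2·C·cosβ = 8·2.7898 + 15·3.4934 + 2·39.3827 = 153.4848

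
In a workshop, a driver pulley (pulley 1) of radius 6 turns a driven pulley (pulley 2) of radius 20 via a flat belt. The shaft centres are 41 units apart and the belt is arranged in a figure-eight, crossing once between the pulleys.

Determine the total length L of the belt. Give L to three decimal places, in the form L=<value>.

crossed belt: β = asin((r1+r2)/C) = asin(26/41) = 39.3567°
wrap1 = wrap2 = π + 2β = 258.7134°
tangent length = C·cosβ = 31.7017
L = (r1+r2)·wrap + 2·C·cosβ = 26·4.5154 + 2·31.7017 = 180.8039

L=180.804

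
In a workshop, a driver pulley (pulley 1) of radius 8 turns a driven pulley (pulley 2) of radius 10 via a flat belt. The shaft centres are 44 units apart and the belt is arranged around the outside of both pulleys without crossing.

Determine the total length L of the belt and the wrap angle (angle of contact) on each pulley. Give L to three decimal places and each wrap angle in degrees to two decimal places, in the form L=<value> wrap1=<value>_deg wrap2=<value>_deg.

L=144.640 wrap1=174.79_deg wrap2=185.21_deg

open belt: β = asin((r2−r1)/C) = asin(2/44) = 2.6053°
wrap1 = π − 2β = 174.7895°
wrap2 = π + 2β = 185.2105°
tangent length = C·cosβ = 43.9545
L = r1·wrap1 + r2·wrap2 + 2·C·cosβ = 8·3.0507 + 10·3.2325 + 2·43.9545 = 144.6396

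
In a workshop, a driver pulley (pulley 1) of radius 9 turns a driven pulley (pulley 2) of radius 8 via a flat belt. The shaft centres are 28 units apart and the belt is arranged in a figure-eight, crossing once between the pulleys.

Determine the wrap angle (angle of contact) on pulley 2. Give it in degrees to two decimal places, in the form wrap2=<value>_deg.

crossed belt: β = asin((r1+r2)/C) = asin(17/28) = 37.3832°
wrap1 = wrap2 = π + 2β = 254.7664°

wrap2=254.77_deg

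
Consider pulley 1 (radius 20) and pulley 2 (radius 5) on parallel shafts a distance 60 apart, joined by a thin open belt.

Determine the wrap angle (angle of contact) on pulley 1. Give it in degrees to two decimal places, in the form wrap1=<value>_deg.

wrap1=208.96_deg

open belt: β = asin((r2−r1)/C) = asin(-15/60) = -14.4775°
wrap1 = π − 2β = 208.9550°
wrap2 = π + 2β = 151.0450°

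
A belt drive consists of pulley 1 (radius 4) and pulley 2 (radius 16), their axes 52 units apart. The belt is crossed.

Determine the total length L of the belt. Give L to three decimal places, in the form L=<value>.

crossed belt: β = asin((r1+r2)/C) = asin(20/52) = 22.6199°
wrap1 = wrap2 = π + 2β = 225.2397°
tangent length = C·cosβ = 48.0000
L = (r1+r2)·wrap + 2·C·cosβ = 20·3.9312 + 2·48.0000 = 174.6235

L=174.623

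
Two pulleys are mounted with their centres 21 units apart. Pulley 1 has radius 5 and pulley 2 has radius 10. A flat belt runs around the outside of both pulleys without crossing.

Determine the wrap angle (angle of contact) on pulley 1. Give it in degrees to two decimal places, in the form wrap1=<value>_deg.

open belt: β = asin((r2−r1)/C) = asin(5/21) = 13.7741°
wrap1 = π − 2β = 152.4517°
wrap2 = π + 2β = 207.5483°

wrap1=152.45_deg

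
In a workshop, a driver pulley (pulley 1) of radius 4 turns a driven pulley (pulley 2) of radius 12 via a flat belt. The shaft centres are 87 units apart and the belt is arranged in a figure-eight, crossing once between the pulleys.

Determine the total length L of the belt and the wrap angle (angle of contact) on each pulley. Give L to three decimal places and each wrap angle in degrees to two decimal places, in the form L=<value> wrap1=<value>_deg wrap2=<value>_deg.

crossed belt: β = asin((r1+r2)/C) = asin(16/87) = 10.5975°
wrap1 = wrap2 = π + 2β = 201.1950°
tangent length = C·cosβ = 85.5161
L = (r1+r2)·wrap + 2·C·cosβ = 16·3.5115 + 2·85.5161 = 227.2164

L=227.216 wrap1=201.19_deg wrap2=201.19_deg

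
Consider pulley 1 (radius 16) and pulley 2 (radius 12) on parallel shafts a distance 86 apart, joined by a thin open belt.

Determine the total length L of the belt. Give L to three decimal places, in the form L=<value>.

L=260.151

open belt: β = asin((r2−r1)/C) = asin(-4/86) = -2.6659°
wrap1 = π − 2β = 185.3318°
wrap2 = π + 2β = 174.6682°
tangent length = C·cosβ = 85.9069
L = r1·wrap1 + r2·wrap2 + 2·C·cosβ = 16·3.2346 + 12·3.0485 + 2·85.9069 = 260.1507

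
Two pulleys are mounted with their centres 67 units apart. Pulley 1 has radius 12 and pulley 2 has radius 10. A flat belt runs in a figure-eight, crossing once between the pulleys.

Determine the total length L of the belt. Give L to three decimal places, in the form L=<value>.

crossed belt: β = asin((r1+r2)/C) = asin(22/67) = 19.1692°
wrap1 = wrap2 = π + 2β = 218.3383°
tangent length = C·cosβ = 63.2851
L = (r1+r2)·wrap + 2·C·cosβ = 22·3.8107 + 2·63.2851 = 210.4060

L=210.406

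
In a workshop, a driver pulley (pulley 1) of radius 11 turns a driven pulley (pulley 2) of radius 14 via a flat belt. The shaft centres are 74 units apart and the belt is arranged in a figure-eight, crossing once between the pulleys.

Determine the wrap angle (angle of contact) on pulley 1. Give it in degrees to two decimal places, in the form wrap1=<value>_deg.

crossed belt: β = asin((r1+r2)/C) = asin(25/74) = 19.7452°
wrap1 = wrap2 = π + 2β = 219.4904°

wrap1=219.49_deg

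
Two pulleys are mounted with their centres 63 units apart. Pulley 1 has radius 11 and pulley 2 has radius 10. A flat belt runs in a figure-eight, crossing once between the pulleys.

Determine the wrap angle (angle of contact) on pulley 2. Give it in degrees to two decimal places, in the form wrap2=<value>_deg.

wrap2=218.94_deg

crossed belt: β = asin((r1+r2)/C) = asin(21/63) = 19.4712°
wrap1 = wrap2 = π + 2β = 218.9424°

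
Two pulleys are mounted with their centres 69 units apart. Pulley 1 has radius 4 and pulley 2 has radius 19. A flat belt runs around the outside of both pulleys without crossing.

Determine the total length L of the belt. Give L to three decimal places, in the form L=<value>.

L=213.531

open belt: β = asin((r2−r1)/C) = asin(15/69) = 12.5559°
wrap1 = π − 2β = 154.8883°
wrap2 = π + 2β = 205.1117°
tangent length = C·cosβ = 67.3498
L = r1·wrap1 + r2·wrap2 + 2·C·cosβ = 4·2.7033 + 19·3.5799 + 2·67.3498 = 213.5305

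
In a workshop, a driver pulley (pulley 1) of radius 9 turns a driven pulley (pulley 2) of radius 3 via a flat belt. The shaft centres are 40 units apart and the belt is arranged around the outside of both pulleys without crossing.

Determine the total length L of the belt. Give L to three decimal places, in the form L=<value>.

L=118.601

open belt: β = asin((r2−r1)/C) = asin(-6/40) = -8.6269°
wrap1 = π − 2β = 197.2539°
wrap2 = π + 2β = 162.7461°
tangent length = C·cosβ = 39.5474
L = r1·wrap1 + r2·wrap2 + 2·C·cosβ = 9·3.4427 + 3·2.8405 + 2·39.5474 = 118.6008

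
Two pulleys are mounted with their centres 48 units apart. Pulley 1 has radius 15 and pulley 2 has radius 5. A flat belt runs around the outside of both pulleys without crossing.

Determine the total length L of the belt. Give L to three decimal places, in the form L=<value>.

L=160.923

open belt: β = asin((r2−r1)/C) = asin(-10/48) = -12.0247°
wrap1 = π − 2β = 204.0494°
wrap2 = π + 2β = 155.9506°
tangent length = C·cosβ = 46.9468
L = r1·wrap1 + r2·wrap2 + 2·C·cosβ = 15·3.5613 + 5·2.7219 + 2·46.9468 = 160.9228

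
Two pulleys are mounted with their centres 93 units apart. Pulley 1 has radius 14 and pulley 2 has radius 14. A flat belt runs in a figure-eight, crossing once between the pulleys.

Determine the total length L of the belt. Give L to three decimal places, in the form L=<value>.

L=282.460

crossed belt: β = asin((r1+r2)/C) = asin(28/93) = 17.5222°
wrap1 = wrap2 = π + 2β = 215.0444°
tangent length = C·cosβ = 88.6848
L = (r1+r2)·wrap + 2·C·cosβ = 28·3.7532 + 2·88.6848 = 282.4602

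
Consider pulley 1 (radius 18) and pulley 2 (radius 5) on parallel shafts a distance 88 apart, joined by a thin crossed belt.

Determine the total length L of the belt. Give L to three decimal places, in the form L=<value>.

L=254.303

crossed belt: β = asin((r1+r2)/C) = asin(23/88) = 15.1510°
wrap1 = wrap2 = π + 2β = 210.3020°
tangent length = C·cosβ = 84.9412
L = (r1+r2)·wrap + 2·C·cosβ = 23·3.6705 + 2·84.9412 = 254.3029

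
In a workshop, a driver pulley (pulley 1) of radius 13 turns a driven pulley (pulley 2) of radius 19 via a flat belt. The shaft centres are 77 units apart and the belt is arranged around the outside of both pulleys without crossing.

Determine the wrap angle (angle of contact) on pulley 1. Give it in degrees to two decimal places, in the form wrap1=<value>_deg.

open belt: β = asin((r2−r1)/C) = asin(6/77) = 4.4691°
wrap1 = π − 2β = 171.0617°
wrap2 = π + 2β = 188.9383°

wrap1=171.06_deg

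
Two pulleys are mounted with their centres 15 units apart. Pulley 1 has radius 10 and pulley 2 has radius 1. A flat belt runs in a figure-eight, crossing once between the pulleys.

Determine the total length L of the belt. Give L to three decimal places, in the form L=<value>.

L=73.064

crossed belt: β = asin((r1+r2)/C) = asin(11/15) = 47.1666°
wrap1 = wrap2 = π + 2β = 274.3331°
tangent length = C·cosβ = 10.1980
L = (r1+r2)·wrap + 2·C·cosβ = 11·4.7880 + 2·10.1980 = 73.0643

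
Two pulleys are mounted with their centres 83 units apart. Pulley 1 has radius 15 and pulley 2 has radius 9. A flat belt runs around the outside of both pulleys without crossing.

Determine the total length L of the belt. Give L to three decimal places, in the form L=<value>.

L=241.832

open belt: β = asin((r2−r1)/C) = asin(-6/83) = -4.1455°
wrap1 = π − 2β = 188.2910°
wrap2 = π + 2β = 171.7090°
tangent length = C·cosβ = 82.7828
L = r1·wrap1 + r2·wrap2 + 2·C·cosβ = 15·3.2863 + 9·2.9969 + 2·82.7828 = 241.8321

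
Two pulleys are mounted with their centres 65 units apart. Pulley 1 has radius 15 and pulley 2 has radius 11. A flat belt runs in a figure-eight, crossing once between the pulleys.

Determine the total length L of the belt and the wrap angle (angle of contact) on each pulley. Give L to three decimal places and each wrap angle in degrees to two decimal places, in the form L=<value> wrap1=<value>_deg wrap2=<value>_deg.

L=222.227 wrap1=227.16_deg wrap2=227.16_deg

crossed belt: β = asin((r1+r2)/C) = asin(26/65) = 23.5782°
wrap1 = wrap2 = π + 2β = 227.1564°
tangent length = C·cosβ = 59.5735
L = (r1+r2)·wrap + 2·C·cosβ = 26·3.9646 + 2·59.5735 = 222.2273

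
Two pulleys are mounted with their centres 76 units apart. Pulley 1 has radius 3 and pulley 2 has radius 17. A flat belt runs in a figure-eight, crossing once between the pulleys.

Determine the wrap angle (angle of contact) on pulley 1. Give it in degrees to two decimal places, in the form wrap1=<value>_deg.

crossed belt: β = asin((r1+r2)/C) = asin(20/76) = 15.2575°
wrap1 = wrap2 = π + 2β = 210.5150°

wrap1=210.52_deg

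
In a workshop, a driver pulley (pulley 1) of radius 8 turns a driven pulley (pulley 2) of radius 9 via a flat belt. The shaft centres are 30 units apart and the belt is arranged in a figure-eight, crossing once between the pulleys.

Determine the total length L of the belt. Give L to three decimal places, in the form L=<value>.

crossed belt: β = asin((r1+r2)/C) = asin(17/30) = 34.5181°
wrap1 = wrap2 = π + 2β = 249.0362°
tangent length = C·cosβ = 24.7184
L = (r1+r2)·wrap + 2·C·cosβ = 17·4.3465 + 2·24.7184 = 123.3274

L=123.327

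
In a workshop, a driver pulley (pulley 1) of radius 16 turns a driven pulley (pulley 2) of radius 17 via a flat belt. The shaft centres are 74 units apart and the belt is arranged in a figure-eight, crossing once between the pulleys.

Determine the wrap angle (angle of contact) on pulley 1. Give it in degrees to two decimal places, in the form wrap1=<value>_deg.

wrap1=232.97_deg

crossed belt: β = asin((r1+r2)/C) = asin(33/74) = 26.4839°
wrap1 = wrap2 = π + 2β = 232.9678°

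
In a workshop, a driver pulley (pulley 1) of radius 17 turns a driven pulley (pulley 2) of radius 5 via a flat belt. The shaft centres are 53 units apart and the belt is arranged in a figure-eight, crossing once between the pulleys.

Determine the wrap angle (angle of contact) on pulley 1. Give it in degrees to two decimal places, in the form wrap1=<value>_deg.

wrap1=229.05_deg

crossed belt: β = asin((r1+r2)/C) = asin(22/53) = 24.5253°
wrap1 = wrap2 = π + 2β = 229.0505°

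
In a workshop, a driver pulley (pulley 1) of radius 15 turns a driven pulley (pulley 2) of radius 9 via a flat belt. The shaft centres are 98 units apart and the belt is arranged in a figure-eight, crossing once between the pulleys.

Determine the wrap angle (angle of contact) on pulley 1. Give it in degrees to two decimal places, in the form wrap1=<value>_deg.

wrap1=208.35_deg

crossed belt: β = asin((r1+r2)/C) = asin(24/98) = 14.1758°
wrap1 = wrap2 = π + 2β = 208.3516°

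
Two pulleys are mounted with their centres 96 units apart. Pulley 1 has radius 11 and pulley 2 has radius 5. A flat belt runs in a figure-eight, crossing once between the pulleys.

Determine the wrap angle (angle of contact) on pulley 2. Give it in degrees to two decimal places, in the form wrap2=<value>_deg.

wrap2=199.19_deg

crossed belt: β = asin((r1+r2)/C) = asin(16/96) = 9.5941°
wrap1 = wrap2 = π + 2β = 199.1881°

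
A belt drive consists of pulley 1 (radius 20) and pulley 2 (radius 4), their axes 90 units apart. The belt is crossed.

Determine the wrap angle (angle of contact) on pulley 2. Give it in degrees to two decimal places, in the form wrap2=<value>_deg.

crossed belt: β = asin((r1+r2)/C) = asin(24/90) = 15.4660°
wrap1 = wrap2 = π + 2β = 210.9320°

wrap2=210.93_deg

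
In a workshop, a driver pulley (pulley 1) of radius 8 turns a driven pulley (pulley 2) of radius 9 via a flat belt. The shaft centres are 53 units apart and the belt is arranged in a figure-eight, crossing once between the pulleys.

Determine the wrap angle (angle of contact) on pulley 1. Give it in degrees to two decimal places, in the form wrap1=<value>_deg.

crossed belt: β = asin((r1+r2)/C) = asin(17/53) = 18.7086°
wrap1 = wrap2 = π + 2β = 217.4171°

wrap1=217.42_deg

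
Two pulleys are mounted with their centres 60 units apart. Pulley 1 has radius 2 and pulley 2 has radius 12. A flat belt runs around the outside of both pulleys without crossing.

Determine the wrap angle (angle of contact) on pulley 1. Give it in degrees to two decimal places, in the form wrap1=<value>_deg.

open belt: β = asin((r2−r1)/C) = asin(10/60) = 9.5941°
wrap1 = π − 2β = 160.8119°
wrap2 = π + 2β = 199.1881°

wrap1=160.81_deg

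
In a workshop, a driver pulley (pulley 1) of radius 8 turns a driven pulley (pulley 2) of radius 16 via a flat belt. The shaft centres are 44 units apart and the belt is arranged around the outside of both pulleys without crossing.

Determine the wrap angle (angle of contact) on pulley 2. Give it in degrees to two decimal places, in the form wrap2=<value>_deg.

wrap2=200.95_deg

open belt: β = asin((r2−r1)/C) = asin(8/44) = 10.4757°
wrap1 = π − 2β = 159.0486°
wrap2 = π + 2β = 200.9514°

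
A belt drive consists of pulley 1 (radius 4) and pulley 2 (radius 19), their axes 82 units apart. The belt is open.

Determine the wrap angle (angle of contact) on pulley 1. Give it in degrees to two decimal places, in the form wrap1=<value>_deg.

wrap1=158.92_deg

open belt: β = asin((r2−r1)/C) = asin(15/82) = 10.5403°
wrap1 = π − 2β = 158.9194°
wrap2 = π + 2β = 201.0806°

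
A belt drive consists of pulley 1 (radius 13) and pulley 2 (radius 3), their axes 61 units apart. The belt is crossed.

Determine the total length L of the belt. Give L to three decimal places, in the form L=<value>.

L=176.487

crossed belt: β = asin((r1+r2)/C) = asin(16/61) = 15.2063°
wrap1 = wrap2 = π + 2β = 210.4126°
tangent length = C·cosβ = 58.8643
L = (r1+r2)·wrap + 2·C·cosβ = 16·3.6724 + 2·58.8643 = 176.4868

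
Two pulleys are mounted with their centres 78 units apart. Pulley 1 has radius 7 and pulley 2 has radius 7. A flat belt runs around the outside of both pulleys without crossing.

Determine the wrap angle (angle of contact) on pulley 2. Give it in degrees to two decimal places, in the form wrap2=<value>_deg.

open belt: β = asin((r2−r1)/C) = asin(0/78) = 0.0000°
wrap1 = π − 2β = 180.0000°
wrap2 = π + 2β = 180.0000°

wrap2=180.00_deg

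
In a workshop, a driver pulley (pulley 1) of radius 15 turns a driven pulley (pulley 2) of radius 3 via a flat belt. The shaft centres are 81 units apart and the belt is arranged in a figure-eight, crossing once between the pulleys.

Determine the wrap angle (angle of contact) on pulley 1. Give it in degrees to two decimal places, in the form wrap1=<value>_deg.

wrap1=205.68_deg

crossed belt: β = asin((r1+r2)/C) = asin(18/81) = 12.8396°
wrap1 = wrap2 = π + 2β = 205.6792°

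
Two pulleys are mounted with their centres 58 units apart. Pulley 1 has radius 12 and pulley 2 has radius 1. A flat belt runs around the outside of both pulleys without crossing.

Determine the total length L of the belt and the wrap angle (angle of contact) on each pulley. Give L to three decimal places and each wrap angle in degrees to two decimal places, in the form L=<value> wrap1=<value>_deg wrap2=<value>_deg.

L=158.933 wrap1=201.87_deg wrap2=158.13_deg

open belt: β = asin((r2−r1)/C) = asin(-11/58) = -10.9327°
wrap1 = π − 2β = 201.8653°
wrap2 = π + 2β = 158.1347°
tangent length = C·cosβ = 56.9473
L = r1·wrap1 + r2·wrap2 + 2·C·cosβ = 12·3.5232 + 1·2.7600 + 2·56.9473 = 158.9332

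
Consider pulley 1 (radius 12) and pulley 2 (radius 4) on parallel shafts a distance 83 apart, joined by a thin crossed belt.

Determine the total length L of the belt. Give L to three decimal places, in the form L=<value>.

crossed belt: β = asin((r1+r2)/C) = asin(16/83) = 11.1145°
wrap1 = wrap2 = π + 2β = 202.2291°
tangent length = C·cosβ = 81.4432
L = (r1+r2)·wrap + 2·C·cosβ = 16·3.5296 + 2·81.4432 = 219.3595

L=219.359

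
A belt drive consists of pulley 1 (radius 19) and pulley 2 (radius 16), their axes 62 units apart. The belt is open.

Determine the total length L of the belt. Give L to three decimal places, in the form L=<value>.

L=234.101

open belt: β = asin((r2−r1)/C) = asin(-3/62) = -2.7735°
wrap1 = π − 2β = 185.5469°
wrap2 = π + 2β = 174.4531°
tangent length = C·cosβ = 61.9274
L = r1·wrap1 + r2·wrap2 + 2·C·cosβ = 19·3.2384 + 16·3.0448 + 2·61.9274 = 234.1009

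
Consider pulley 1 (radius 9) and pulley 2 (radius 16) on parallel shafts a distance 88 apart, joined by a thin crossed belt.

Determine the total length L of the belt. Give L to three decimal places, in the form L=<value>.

crossed belt: β = asin((r1+r2)/C) = asin(25/88) = 16.5045°
wrap1 = wrap2 = π + 2β = 213.0090°
tangent length = C·cosβ = 84.3742
L = (r1+r2)·wrap + 2·C·cosβ = 25·3.7177 + 2·84.3742 = 261.6911

L=261.691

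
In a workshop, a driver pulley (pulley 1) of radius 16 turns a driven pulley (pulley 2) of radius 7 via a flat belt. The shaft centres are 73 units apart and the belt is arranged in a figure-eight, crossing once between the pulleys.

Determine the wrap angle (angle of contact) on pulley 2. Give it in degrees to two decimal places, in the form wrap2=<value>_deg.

crossed belt: β = asin((r1+r2)/C) = asin(23/73) = 18.3649°
wrap1 = wrap2 = π + 2β = 216.7299°

wrap2=216.73_deg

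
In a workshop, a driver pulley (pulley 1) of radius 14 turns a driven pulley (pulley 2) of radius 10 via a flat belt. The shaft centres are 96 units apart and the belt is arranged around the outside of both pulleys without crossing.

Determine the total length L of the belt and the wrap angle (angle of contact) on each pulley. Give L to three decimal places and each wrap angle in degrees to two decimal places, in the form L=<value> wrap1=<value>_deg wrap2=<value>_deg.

open belt: β = asin((r2−r1)/C) = asin(-4/96) = -2.3880°
wrap1 = π − 2β = 184.7760°
wrap2 = π + 2β = 175.2240°
tangent length = C·cosβ = 95.9166
L = r1·wrap1 + r2·wrap2 + 2·C·cosβ = 14·3.2250 + 10·3.0582 + 2·95.9166 = 267.5649

L=267.565 wrap1=184.78_deg wrap2=175.22_deg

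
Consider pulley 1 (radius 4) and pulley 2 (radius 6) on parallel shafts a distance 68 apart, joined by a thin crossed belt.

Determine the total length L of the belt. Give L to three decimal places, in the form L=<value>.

L=168.889

crossed belt: β = asin((r1+r2)/C) = asin(10/68) = 8.4565°
wrap1 = wrap2 = π + 2β = 196.9130°
tangent length = C·cosβ = 67.2607
L = (r1+r2)·wrap + 2·C·cosβ = 10·3.4368 + 2·67.2607 = 168.8892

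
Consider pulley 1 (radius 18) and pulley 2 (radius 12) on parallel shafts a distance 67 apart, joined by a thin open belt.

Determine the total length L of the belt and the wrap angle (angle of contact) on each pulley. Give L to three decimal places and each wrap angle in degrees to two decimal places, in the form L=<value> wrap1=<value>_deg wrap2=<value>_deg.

open belt: β = asin((r2−r1)/C) = asin(-6/67) = -5.1378°
wrap1 = π − 2β = 190.2757°
wrap2 = π + 2β = 169.7243°
tangent length = C·cosβ = 66.7308
L = r1·wrap1 + r2·wrap2 + 2·C·cosβ = 18·3.3209 + 12·2.9622 + 2·66.7308 = 228.7855

L=228.785 wrap1=190.28_deg wrap2=169.72_deg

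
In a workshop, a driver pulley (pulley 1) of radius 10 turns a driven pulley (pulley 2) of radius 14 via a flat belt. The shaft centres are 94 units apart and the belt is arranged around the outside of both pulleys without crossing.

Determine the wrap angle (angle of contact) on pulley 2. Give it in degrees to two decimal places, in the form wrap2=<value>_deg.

open belt: β = asin((r2−r1)/C) = asin(4/94) = 2.4389°
wrap1 = π − 2β = 175.1223°
wrap2 = π + 2β = 184.8777°

wrap2=184.88_deg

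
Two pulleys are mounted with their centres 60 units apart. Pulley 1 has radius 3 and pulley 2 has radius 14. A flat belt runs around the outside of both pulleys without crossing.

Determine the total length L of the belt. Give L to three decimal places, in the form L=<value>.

open belt: β = asin((r2−r1)/C) = asin(11/60) = 10.5640°
wrap1 = π − 2β = 158.8720°
wrap2 = π + 2β = 201.1280°
tangent length = C·cosβ = 58.9830
L = r1·wrap1 + r2·wrap2 + 2·C·cosβ = 3·2.7728 + 14·3.5103 + 2·58.9830 = 175.4294

L=175.429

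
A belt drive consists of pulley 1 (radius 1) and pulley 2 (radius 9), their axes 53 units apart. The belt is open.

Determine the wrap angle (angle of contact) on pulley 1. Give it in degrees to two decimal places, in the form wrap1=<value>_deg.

open belt: β = asin((r2−r1)/C) = asin(8/53) = 8.6816°
wrap1 = π − 2β = 162.6368°
wrap2 = π + 2β = 197.3632°

wrap1=162.64_deg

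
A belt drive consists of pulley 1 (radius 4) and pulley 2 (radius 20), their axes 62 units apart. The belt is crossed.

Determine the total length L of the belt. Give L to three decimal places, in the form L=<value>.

L=208.810

crossed belt: β = asin((r1+r2)/C) = asin(24/62) = 22.7740°
wrap1 = wrap2 = π + 2β = 225.5479°
tangent length = C·cosβ = 57.1664
L = (r1+r2)·wrap + 2·C·cosβ = 24·3.9366 + 2·57.1664 = 208.8101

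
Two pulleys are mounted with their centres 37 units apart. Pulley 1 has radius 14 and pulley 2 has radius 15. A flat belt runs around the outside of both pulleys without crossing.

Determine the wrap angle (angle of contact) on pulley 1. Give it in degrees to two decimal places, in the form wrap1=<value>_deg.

open belt: β = asin((r2−r1)/C) = asin(1/37) = 1.5487°
wrap1 = π − 2β = 176.9026°
wrap2 = π + 2β = 183.0974°

wrap1=176.90_deg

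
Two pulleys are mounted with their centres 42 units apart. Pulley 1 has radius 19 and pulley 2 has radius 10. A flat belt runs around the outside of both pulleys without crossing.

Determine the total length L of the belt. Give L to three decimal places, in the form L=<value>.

L=177.042

open belt: β = asin((r2−r1)/C) = asin(-9/42) = -12.3736°
wrap1 = π − 2β = 204.7473°
wrap2 = π + 2β = 155.2527°
tangent length = C·cosβ = 41.0244
L = r1·wrap1 + r2·wrap2 + 2·C·cosβ = 19·3.5735 + 10·2.7097 + 2·41.0244 = 177.0422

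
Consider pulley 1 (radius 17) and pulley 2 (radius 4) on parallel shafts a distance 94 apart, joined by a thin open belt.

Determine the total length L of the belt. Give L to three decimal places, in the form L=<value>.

L=255.774

open belt: β = asin((r2−r1)/C) = asin(-13/94) = -7.9494°
wrap1 = π − 2β = 195.8987°
wrap2 = π + 2β = 164.1013°
tangent length = C·cosβ = 93.0967
L = r1·wrap1 + r2·wrap2 + 2·C·cosβ = 17·3.4191 + 4·2.8641 + 2·93.0967 = 255.7742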